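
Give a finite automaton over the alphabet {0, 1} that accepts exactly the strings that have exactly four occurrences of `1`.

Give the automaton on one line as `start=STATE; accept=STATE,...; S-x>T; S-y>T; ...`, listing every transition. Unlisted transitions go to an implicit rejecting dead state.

start=S0; accept=S4; S0-0>S0; S0-1>S1; S1-0>S1; S1-1>S2; S2-0>S2; S2-1>S3; S3-0>S3; S3-1>S4; S4-0>S4; S4-1>S5; S5-0>S5; S5-1>S5

Count `1`s, saturating at 5: states S0 through S4 mean 0 through 4 `1`s seen; S5 means more than 4. Each `1` increments (capped at S5); other symbols loop. Accept from {S4}.
With 6 states:
        0   1  
>  S0   S0  S1 
   S1   S1  S2 
   S2   S2  S3 
   S3   S3  S4 
 * S4   S4  S5 
   S5   S5  S5 
(> = start, * = accepting)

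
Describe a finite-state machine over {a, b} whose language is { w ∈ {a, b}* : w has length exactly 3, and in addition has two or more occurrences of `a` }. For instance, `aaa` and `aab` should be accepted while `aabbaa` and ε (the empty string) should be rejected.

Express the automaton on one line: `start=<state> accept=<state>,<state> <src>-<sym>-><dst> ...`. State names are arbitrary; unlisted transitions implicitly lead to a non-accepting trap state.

start=q0 accept=q6 q0-a->q1 q0-b->q2 q1-a->q3 q1-b->q4 q2-a->q4 q2-b->q5 q3-a->q6 q3-b->q6 q4-a->q6 q4-b->q5 q5-a->q5 q5-b->q5 q6-a->q5 q6-b->q5

Build one automaton per condition and run them in lockstep. One (5 states) tracks the input length, saturating at 4; the other (4 states) tracks the count of `a`s, saturating at 3. Each combined state is a pair, one component from each; accept when both components accept. Equivalent product states are then merged.
7 states suffice.
        a   b  
>  q0   q1  q2 
   q1   q3  q4 
   q2   q4  q5 
   q3   q6  q6 
   q4   q6  q5 
   q5   q5  q5 
 * q6   q5  q5 
(> = start, * = accepting)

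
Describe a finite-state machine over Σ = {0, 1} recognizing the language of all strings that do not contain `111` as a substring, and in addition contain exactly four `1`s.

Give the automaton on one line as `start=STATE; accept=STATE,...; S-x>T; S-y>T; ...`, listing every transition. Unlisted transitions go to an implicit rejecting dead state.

Handle the two conditions separately and then intersect. The first has 4 states tracking partial matches of the forbidden pattern `111`; the second has 6 states tracking the count of `1`s, saturating at 5. A product state is a pair (one from each), accepting exactly when both do. After merging equivalent states the machine shrinks.
        0   1  
>  S0   S0  S1 
   S1   S2  S3 
   S2   S2  S4 
   S3   S5  S6 
   S4   S5  S7 
   S5   S5  S8 
   S6   S6  S6 
   S7   S8  S6 
   S8   S8  S9 
 * S9   S9  S6 
(> = start, * = accepting)

start=S0; accept=S9; S0-0>S0; S0-1>S1; S1-0>S2; S1-1>S3; S2-0>S2; S2-1>S4; S3-0>S5; S3-1>S6; S4-0>S5; S4-1>S7; S5-0>S5; S5-1>S8; S6-0>S6; S6-1>S6; S7-0>S8; S7-1>S6; S8-0>S8; S8-1>S9; S9-0>S9; S9-1>S6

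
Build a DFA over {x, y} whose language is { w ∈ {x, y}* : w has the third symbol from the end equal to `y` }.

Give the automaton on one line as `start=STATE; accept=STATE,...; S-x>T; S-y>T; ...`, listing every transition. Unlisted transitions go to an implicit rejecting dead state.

Because acceptance depends on a position counted from the end, the machine has to buffer the most recent 3 symbols. Make each state the string of the last up-to-3 symbols read; on input `x` shift the window left and append `x`. Accept when the buffered window has length 3 and begins with `y`.
With 15 states:
          x    y  
>  S0     S1   S2 
   S1     S3   S4 
   S2     S5   S6 
   S3     S7   S8 
   S4     S9  S10 
   S5    S11  S12 
   S6    S13  S14 
   S7     S7   S8 
   S8     S9  S10 
   S9    S11  S12 
   S10   S13  S14 
 * S11    S7   S8 
 * S12    S9  S10 
 * S13   S11  S12 
 * S14   S13  S14 
(> = start, * = accepting)

start=S0; accept=S11,S12,S13,S14; S0-x>S1; S0-y>S2; S1-x>S3; S1-y>S4; S2-x>S5; S2-y>S6; S3-x>S7; S3-y>S8; S4-x>S9; S4-y>S10; S5-x>S11; S5-y>S12; S6-x>S13; S6-y>S14; S7-x>S7; S7-y>S8; S8-x>S9; S8-y>S10; S9-x>S11; S9-y>S12; S10-x>S13; S10-y>S14; S11-x>S7; S11-y>S8; S12-x>S9; S12-y>S10; S13-x>S11; S13-y>S12; S14-x>S13; S14-y>S14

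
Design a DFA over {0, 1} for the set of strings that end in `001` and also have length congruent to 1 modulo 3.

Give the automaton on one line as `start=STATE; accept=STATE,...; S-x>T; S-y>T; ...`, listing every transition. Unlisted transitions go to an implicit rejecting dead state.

Run two small machines in parallel and take their product. The first has 4 states tracking how much of the suffix `001` has currently been matched; the second has 3 states tracking the input length modulo 3. A product state is a pair (one from each), accepting exactly when both do. Minimizing collapses redundant product states.
With 6 states:
        0   1  
>  q0   q1  q1 
   q1   q2  q3 
   q2   q4  q0 
   q3   q0  q0 
   q4   q1  q5 
 * q5   q2  q3 
(> = start, * = accepting)

start=q0; accept=q5; q0-0>q1; q0-1>q1; q1-0>q2; q1-1>q3; q2-0>q4; q2-1>q0; q3-0>q0; q3-1>q0; q4-0>q1; q4-1>q5; q5-0>q2; q5-1>q3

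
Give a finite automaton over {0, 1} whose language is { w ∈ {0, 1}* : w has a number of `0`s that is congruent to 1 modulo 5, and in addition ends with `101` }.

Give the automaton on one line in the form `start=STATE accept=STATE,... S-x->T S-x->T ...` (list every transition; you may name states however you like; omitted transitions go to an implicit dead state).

Run two small machines in parallel and take their product. One (5 states) tracks the count of `0`s modulo 5; the other (4 states) tracks how much of the suffix `101` has currently been matched. Each combined state is a pair, one component from each; accept when both components accept.
A 20-state machine:
          0    1  
>  s0     s1   s2 
   s1     s3   s4 
   s2     s5   s2 
   s3     s6   s7 
   s4     s8   s4 
   s5     s3   s9 
   s6    s10  s11 
   s7    s12   s7 
   s8     s6  s13 
 * s9     s8   s4 
   s10    s0  s14 
   s11   s15  s11 
   s12   s10  s16 
   s13   s12   s7 
   s14   s17  s14 
   s15    s0  s18 
   s16   s15  s11 
   s17    s1  s19 
   s18   s17  s14 
   s19    s5   s2 
(> = start, * = accepting)

start=s0 accept=s9 s0-0->s1 s0-1->s2 s1-0->s3 s1-1->s4 s2-0->s5 s2-1->s2 s3-0->s6 s3-1->s7 s4-0->s8 s4-1->s4 s5-0->s3 s5-1->s9 s6-0->s10 s6-1->s11 s7-0->s12 s7-1->s7 s8-0->s6 s8-1->s13 s9-0->s8 s9-1->s4 s10-0->s0 s10-1->s14 s11-0->s15 s11-1->s11 s12-0->s10 s12-1->s16 s13-0->s12 s13-1->s7 s14-0->s17 s14-1->s14 s15-0->s0 s15-1->s18 s16-0->s15 s16-1->s11 s17-0->s1 s17-1->s19 s18-0->s17 s18-1->s14 s19-0->s5 s19-1->s2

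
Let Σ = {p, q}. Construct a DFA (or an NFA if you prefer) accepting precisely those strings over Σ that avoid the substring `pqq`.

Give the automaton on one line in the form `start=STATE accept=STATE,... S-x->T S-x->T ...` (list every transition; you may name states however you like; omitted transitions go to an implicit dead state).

start=S0 accept=S0,S1,S2 S0-p->S1 S0-q->S0 S1-p->S1 S1-q->S2 S2-p->S1 S2-q->S3 S3-p->S3 S3-q->S3

Track partial matches of the forbidden pattern `pqq`. State S3 is a dead state reached once `pqq` has occurred; every other state accepts. S0 means no part of `pqq` is currently matched.
        p   q  
>* S0   S1  S0 
 * S1   S1  S2 
 * S2   S1  S3 
   S3   S3  S3 
(> = start, * = accepting)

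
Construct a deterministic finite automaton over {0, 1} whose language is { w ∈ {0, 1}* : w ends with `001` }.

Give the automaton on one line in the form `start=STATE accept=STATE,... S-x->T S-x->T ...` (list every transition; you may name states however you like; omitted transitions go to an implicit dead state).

start=q0 accept=q3 q0-0->q1 q0-1->q0 q1-0->q2 q1-1->q0 q2-0->q2 q2-1->q3 q3-0->q1 q3-1->q0

Let each state record the length of the longest suffix of the input read so far that is also a prefix of `001`. q1 means the last symbol is `0`; q2 means the last 2 symbols are `00`; q3 means the last 3 symbols are `001`. Accept only at q3, where the string currently ends in `001`.
A 4-state machine:
        0   1  
>  q0   q1  q0 
   q1   q2  q0 
   q2   q2  q3 
 * q3   q1  q0 
(> = start, * = accepting)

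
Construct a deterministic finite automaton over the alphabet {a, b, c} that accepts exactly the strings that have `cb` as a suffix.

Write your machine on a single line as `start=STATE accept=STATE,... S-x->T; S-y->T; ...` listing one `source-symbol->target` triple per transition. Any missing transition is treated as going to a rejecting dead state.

start=q0; accept=q2; q0-a->q0; q0-b->q0; q0-c->q1; q1-a->q0; q1-b->q2; q1-c->q1; q2-a->q0; q2-b->q0; q2-c->q1

Remember how much of `cb` the current input suffix matches. State q0 means no match yet; q1 means the last symbol is `c`; q2 means the last 2 symbols are `cb`. Only q2 accepts. On a mismatch, fall back to the longest proper suffix that is still a prefix of `cb`.
With 3 states:
        a   b   c  
>  q0   q0  q0  q1 
   q1   q0  q2  q1 
 * q2   q0  q0  q1 
(> = start, * = accepting)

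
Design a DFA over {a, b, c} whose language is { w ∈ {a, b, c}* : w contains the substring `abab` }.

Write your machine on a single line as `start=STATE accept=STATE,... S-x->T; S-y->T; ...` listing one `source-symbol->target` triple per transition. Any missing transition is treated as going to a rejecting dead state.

States s0..s3 record the length of the longest prefix of `abab` that matches the current input suffix. Reaching s4 means `abab` has been seen, and we stay there forever. Accept from s4.
With 5 states:
        a   b   c  
>  s0   s1  s0  s0 
   s1   s1  s2  s0 
   s2   s3  s0  s0 
   s3   s1  s4  s0 
 * s4   s4  s4  s4 
(> = start, * = accepting)

start=s0; accept=s4; s0-a->s1; s0-b->s0; s0-c->s0; s1-a->s1; s1-b->s2; s1-c->s0; s2-a->s3; s2-b->s0; s2-c->s0; s3-a->s1; s3-b->s4; s3-c->s0; s4-a->s4; s4-b->s4; s4-c->s4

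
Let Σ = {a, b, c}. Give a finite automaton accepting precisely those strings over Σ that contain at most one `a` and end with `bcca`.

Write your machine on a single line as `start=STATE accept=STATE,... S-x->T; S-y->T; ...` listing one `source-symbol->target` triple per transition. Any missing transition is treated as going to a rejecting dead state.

Run two small machines in parallel and take their product. One (3 states) tracks the count of `a`s, saturating at 2; the other (5 states) tracks how much of the suffix `bcca` has currently been matched. Each combined state is a pair, one component from each; accept when both components accept. Equivalent product states are then merged.
A 6-state machine:
        a   b   c  
>  S0   S1  S2  S0 
   S1   S1  S1  S1 
   S2   S1  S2  S3 
   S3   S1  S2  S4 
   S4   S5  S2  S0 
 * S5   S1  S1  S1 
(> = start, * = accepting)

start=S0; accept=S5; S0-a->S1; S0-b->S2; S0-c->S0; S1-a->S1; S1-b->S1; S1-c->S1; S2-a->S1; S2-b->S2; S2-c->S3; S3-a->S1; S3-b->S2; S3-c->S4; S4-a->S5; S4-b->S2; S4-c->S0; S5-a->S1; S5-b->S1; S5-c->S1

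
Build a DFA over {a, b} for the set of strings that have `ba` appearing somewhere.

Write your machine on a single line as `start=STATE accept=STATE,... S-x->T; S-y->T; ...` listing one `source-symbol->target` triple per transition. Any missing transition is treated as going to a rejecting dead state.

start=S0; accept=S2; S0-a->S0; S0-b->S1; S1-a->S2; S1-b->S1; S2-a->S2; S2-b->S2

Track how much of `ba` has been matched so far: state S0 is no progress, S2 is the absorbing accept state reached once `ba` has occurred. Intermediate states record partial matches; on a mismatch, fall back to the longest reusable overlap.
A 3-state machine:
        a   b  
>  S0   S0  S1 
   S1   S2  S1 
 * S2   S2  S2 
(> = start, * = accepting)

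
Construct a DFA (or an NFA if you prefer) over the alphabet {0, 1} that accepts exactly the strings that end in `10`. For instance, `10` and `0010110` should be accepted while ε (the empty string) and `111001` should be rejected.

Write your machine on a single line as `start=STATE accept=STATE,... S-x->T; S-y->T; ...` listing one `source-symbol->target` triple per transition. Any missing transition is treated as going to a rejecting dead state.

Let each state record the length of the longest suffix of the input read so far that is also a prefix of `10`. B means the last symbol is `1`; C means the last 2 symbols are `10`. Accept only at C, where the string currently ends in `10`.
A 3-state machine:
       0  1 
>  A   A  B 
   B   C  B 
 * C   A  B 
(> = start, * = accepting)

start=A; accept=C; A-0->A; A-1->B; B-0->C; B-1->B; C-0->A; C-1->B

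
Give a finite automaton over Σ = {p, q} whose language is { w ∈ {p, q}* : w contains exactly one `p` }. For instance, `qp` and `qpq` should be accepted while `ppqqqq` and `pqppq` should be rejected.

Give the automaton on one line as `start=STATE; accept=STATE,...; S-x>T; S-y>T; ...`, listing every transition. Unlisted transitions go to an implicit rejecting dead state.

start=A; accept=B; A-p>B; A-q>A; B-p>C; B-q>B; C-p>C; C-q>C

Count `p`s, saturating at 2: state A means no `p` yet, B means one `p` seen, C means more than one. Each `p` increments (capped at C); other symbols loop. Accept from {B}.
       p  q 
>  A   B  A 
 * B   C  B 
   C   C  C 
(> = start, * = accepting)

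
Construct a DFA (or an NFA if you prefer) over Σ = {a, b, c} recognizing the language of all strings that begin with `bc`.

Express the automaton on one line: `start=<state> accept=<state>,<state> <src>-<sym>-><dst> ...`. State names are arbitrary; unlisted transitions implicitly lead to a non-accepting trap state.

Check the first 2 symbols one by one: s0 through s1 record how many have matched `bc` so far; any wrong symbol goes to the dead state s3. After all 2 match we enter the accepting sink s2.
        a   b   c  
>  s0   s3  s1  s3 
   s1   s3  s3  s2 
 * s2   s2  s2  s2 
   s3   s3  s3  s3 
(> = start, * = accepting)

start=s0 accept=s2 s0-a->s3 s0-b->s1 s0-c->s3 s1-a->s3 s1-b->s3 s1-c->s2 s2-a->s2 s2-b->s2 s2-c->s2 s3-a->s3 s3-b->s3 s3-c->s3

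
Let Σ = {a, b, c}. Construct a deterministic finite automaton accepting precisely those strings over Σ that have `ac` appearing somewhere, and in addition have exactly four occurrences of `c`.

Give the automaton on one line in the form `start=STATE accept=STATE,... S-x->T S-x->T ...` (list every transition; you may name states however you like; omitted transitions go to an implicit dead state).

Handle the two conditions separately and then intersect. One (3 states) tracks whether and how much of `ac` has been seen; the other (6 states) tracks the count of `c`s, saturating at 5. Each combined state is a pair, one component from each; accept when both components accept.
A 17-state machine:
          a    b    c  
>  s0     s1   s0   s2 
   s1     s1   s0   s3 
   s2     s4   s2   s5 
   s3     s3   s3   s6 
   s4     s4   s2   s6 
   s5     s7   s5   s8 
   s6     s6   s6   s9 
   s7     s7   s5   s9 
   s8    s10   s8  s11 
   s9     s9   s9  s12 
   s10   s10   s8  s12 
   s11   s13  s11  s14 
 * s12   s12  s12  s15 
   s13   s13  s11  s15 
   s14   s16  s14  s14 
   s15   s15  s15  s15 
   s16   s16  s14  s15 
(> = start, * = accepting)

start=s0 accept=s12 s0-a->s1 s0-b->s0 s0-c->s2 s1-a->s1 s1-b->s0 s1-c->s3 s2-a->s4 s2-b->s2 s2-c->s5 s3-a->s3 s3-b->s3 s3-c->s6 s4-a->s4 s4-b->s2 s4-c->s6 s5-a->s7 s5-b->s5 s5-c->s8 s6-a->s6 s6-b->s6 s6-c->s9 s7-a->s7 s7-b->s5 s7-c->s9 s8-a->s10 s8-b->s8 s8-c->s11 s9-a->s9 s9-b->s9 s9-c->s12 s10-a->s10 s10-b->s8 s10-c->s12 s11-a->s13 s11-b->s11 s11-c->s14 s12-a->s12 s12-b->s12 s12-c->s15 s13-a->s13 s13-b->s11 s13-c->s15 s14-a->s16 s14-b->s14 s14-c->s14 s15-a->s15 s15-b->s15 s15-c->s15 s16-a->s16 s16-b->s14 s16-c->s15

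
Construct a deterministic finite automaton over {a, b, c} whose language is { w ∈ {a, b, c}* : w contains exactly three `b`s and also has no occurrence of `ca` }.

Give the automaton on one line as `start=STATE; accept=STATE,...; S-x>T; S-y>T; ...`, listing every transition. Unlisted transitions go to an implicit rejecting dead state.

start=q0; accept=q6,q8; q0-a>q0; q0-b>q1; q0-c>q2; q1-a>q1; q1-b>q3; q1-c>q4; q2-a>q5; q2-b>q1; q2-c>q2; q3-a>q3; q3-b>q6; q3-c>q7; q4-a>q5; q4-b>q3; q4-c>q4; q5-a>q5; q5-b>q5; q5-c>q5; q6-a>q6; q6-b>q5; q6-c>q8; q7-a>q5; q7-b>q6; q7-c>q7; q8-a>q5; q8-b>q5; q8-c>q8

Handle the two conditions separately and then intersect. One (5 states) tracks the count of `b`s, saturating at 4; the other (3 states) tracks partial matches of the forbidden pattern `ca`. Each combined state is a pair, one component from each; accept when both components accept. Minimizing collapses redundant product states.
9 states suffice.
        a   b   c  
>  q0   q0  q1  q2 
   q1   q1  q3  q4 
   q2   q5  q1  q2 
   q3   q3  q6  q7 
   q4   q5  q3  q4 
   q5   q5  q5  q5 
 * q6   q6  q5  q8 
   q7   q5  q6  q7 
 * q8   q5  q5  q8 
(> = start, * = accepting)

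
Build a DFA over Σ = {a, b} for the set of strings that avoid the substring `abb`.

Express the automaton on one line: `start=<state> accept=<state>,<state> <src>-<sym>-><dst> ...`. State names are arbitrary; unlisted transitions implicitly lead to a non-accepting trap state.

start=s0 accept=s0,s1,s2 s0-a->s1 s0-b->s0 s1-a->s1 s1-b->s2 s2-a->s1 s2-b->s3 s3-a->s3 s3-b->s3

This is the complement of 'contains `abb`'. Use the same substring-matching states — s0 through s3 holding how much of `abb` has just been matched — but flip the accepting set: everything except the trap s3 accepts.
With 4 states:
        a   b  
>* s0   s1  s0 
 * s1   s1  s2 
 * s2   s1  s3 
   s3   s3  s3 
(> = start, * = accepting)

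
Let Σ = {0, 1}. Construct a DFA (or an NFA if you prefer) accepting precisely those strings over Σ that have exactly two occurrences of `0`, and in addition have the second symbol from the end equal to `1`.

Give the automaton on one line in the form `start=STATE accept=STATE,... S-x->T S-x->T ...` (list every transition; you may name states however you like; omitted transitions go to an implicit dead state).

start=s0 accept=s6,s7 s0-0->s1 s0-1->s0 s1-0->s2 s1-1->s3 s2-0->s4 s2-1->s5 s3-0->s6 s3-1->s3 s4-0->s4 s4-1->s4 s5-0->s4 s5-1->s7 s6-0->s4 s6-1->s5 s7-0->s4 s7-1->s7

Run two small machines in parallel and take their product. The first has 4 states tracking the count of `0`s, saturating at 3; the second has 7 states tracking the last 2 symbols read. A product state is a pair (one from each), accepting exactly when both do. Equivalent product states are then merged.
8 states suffice.
        0   1  
>  s0   s1  s0 
   s1   s2  s3 
   s2   s4  s5 
   s3   s6  s3 
   s4   s4  s4 
   s5   s4  s7 
 * s6   s4  s5 
 * s7   s4  s7 
(> = start, * = accepting)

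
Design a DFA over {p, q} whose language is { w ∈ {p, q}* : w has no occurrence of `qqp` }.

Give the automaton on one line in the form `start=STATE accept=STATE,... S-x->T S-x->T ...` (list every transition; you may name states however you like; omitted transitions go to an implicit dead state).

start=S0 accept=S0,S1,S2 S0-p->S0 S0-q->S1 S1-p->S0 S1-q->S2 S2-p->S3 S2-q->S2 S3-p->S3 S3-q->S3

Track partial matches of the forbidden pattern `qqp`. State S3 is a dead state reached once `qqp` has occurred; every other state accepts. S0 means no part of `qqp` is currently matched.
        p   q  
>* S0   S0  S1 
 * S1   S0  S2 
 * S2   S3  S2 
   S3   S3  S3 
(> = start, * = accepting)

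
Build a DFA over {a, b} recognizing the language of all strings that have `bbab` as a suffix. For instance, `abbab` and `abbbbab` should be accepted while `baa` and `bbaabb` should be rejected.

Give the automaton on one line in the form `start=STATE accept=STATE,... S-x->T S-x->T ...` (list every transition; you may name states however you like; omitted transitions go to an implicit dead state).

Remember how much of `bbab` the current input suffix matches. State s0 means no match yet; s1 means the last symbol is `b`; s2 means the last 2 symbols are `bb`; s3 means the last 3 symbols are `bba`; s4 means the last 4 symbols are `bbab`. Only s4 accepts. On a mismatch, fall back to the longest proper suffix that is still a prefix of `bbab`.
A 5-state machine:
        a   b  
>  s0   s0  s1 
   s1   s0  s2 
   s2   s3  s2 
   s3   s0  s4 
 * s4   s0  s2 
(> = start, * = accepting)

start=s0 accept=s4 s0-a->s0 s0-b->s1 s1-a->s0 s1-b->s2 s2-a->s3 s2-b->s2 s3-a->s0 s3-b->s4 s4-a->s0 s4-b->s2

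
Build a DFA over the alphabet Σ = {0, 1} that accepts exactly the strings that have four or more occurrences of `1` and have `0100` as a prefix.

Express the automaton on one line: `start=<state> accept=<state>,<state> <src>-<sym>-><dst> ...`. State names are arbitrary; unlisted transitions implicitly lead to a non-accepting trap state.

Build one automaton per condition and run them in lockstep. One (6 states) tracks the count of `1`s, saturating at 5; the other (6 states) tracks whether the input so far still matches the prefix `0100`. Each combined state is a pair, one component from each; accept when both components accept.
A 15-state machine:
          0    1  
>  q0     q1   q2 
   q1     q3   q4 
   q2     q2   q5 
   q3     q3   q2 
   q4     q6   q5 
   q5     q5   q7 
   q6     q8   q5 
   q7     q7   q9 
   q8     q8  q10 
   q9     q9  q11 
   q10   q10  q12 
   q11   q11  q11 
   q12   q12  q13 
 * q13   q13  q14 
 * q14   q14  q14 
(> = start, * = accepting)

start=q0 accept=q13,q14 q0-0->q1 q0-1->q2 q1-0->q3 q1-1->q4 q2-0->q2 q2-1->q5 q3-0->q3 q3-1->q2 q4-0->q6 q4-1->q5 q5-0->q5 q5-1->q7 q6-0->q8 q6-1->q5 q7-0->q7 q7-1->q9 q8-0->q8 q8-1->q10 q9-0->q9 q9-1->q11 q10-0->q10 q10-1->q12 q11-0->q11 q11-1->q11 q12-0->q12 q12-1->q13 q13-0->q13 q13-1->q14 q14-0->q14 q14-1->q14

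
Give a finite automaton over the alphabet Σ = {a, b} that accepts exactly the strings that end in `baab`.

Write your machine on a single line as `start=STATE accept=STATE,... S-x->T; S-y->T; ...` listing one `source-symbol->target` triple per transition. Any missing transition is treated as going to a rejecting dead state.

Let each state record the length of the longest suffix of the input read so far that is also a prefix of `baab`. q1 means the last symbol is `b`; q2 means the last 2 symbols are `ba`; q3 means the last 3 symbols are `baa`; q4 means the last 4 symbols are `baab`. Accept only at q4, where the string currently ends in `baab`.
A 5-state machine:
        a   b  
>  q0   q0  q1 
   q1   q2  q1 
   q2   q3  q1 
   q3   q0  q4 
 * q4   q2  q1 
(> = start, * = accepting)

start=q0; accept=q4; q0-a->q0; q0-b->q1; q1-a->q2; q1-b->q1; q2-a->q3; q2-b->q1; q3-a->q0; q3-b->q4; q4-a->q2; q4-b->q1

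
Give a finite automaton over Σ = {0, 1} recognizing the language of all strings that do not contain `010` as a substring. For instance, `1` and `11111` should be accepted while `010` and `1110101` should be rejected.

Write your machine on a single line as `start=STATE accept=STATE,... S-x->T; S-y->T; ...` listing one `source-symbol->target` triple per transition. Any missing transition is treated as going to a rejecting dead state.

Track partial matches of the forbidden pattern `010`. State s3 is a dead state reached once `010` has occurred; every other state accepts. s0 means no part of `010` is currently matched.
With 4 states:
        0   1  
>* s0   s1  s0 
 * s1   s1  s2 
 * s2   s3  s0 
   s3   s3  s3 
(> = start, * = accepting)

start=s0; accept=s0,s1,s2; s0-0->s1; s0-1->s0; s1-0->s1; s1-1->s2; s2-0->s3; s2-1->s0; s3-0->s3; s3-1->s3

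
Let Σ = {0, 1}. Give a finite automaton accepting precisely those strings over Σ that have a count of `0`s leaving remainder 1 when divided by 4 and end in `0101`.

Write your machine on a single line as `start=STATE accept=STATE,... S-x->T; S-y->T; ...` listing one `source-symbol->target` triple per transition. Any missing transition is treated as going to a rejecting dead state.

Handle the two conditions separately and then intersect. The first has 4 states tracking the count of `0`s modulo 4; the second has 5 states tracking how much of the suffix `0101` has currently been matched. A product state is a pair (one from each), accepting exactly when both do. Equivalent product states are then merged.
With 8 states:
        0   1  
>  q0   q1  q0 
   q1   q2  q1 
   q2   q3  q2 
   q3   q4  q3 
   q4   q1  q5 
   q5   q6  q0 
   q6   q2  q7 
 * q7   q2  q1 
(> = start, * = accepting)

start=q0; accept=q7; q0-0->q1; q0-1->q0; q1-0->q2; q1-1->q1; q2-0->q3; q2-1->q2; q3-0->q4; q3-1->q3; q4-0->q1; q4-1->q5; q5-0->q6; q5-1->q0; q6-0->q2; q6-1->q7; q7-0->q2; q7-1->q1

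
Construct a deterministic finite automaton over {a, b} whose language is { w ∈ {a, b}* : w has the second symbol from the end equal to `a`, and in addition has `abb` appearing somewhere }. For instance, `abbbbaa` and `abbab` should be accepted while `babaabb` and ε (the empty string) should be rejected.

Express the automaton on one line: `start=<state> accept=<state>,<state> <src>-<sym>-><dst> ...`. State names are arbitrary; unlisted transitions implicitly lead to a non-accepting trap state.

start=S0 accept=S5,S6 S0-a->S1 S0-b->S0 S1-a->S1 S1-b->S2 S2-a->S1 S2-b->S3 S3-a->S4 S3-b->S3 S4-a->S5 S4-b->S6 S5-a->S5 S5-b->S6 S6-a->S4 S6-b->S3

Build one automaton per condition and run them in lockstep. The first has 7 states tracking the last 2 symbols read; the second has 4 states tracking whether and how much of `abb` has been seen. A product state is a pair (one from each), accepting exactly when both do. Equivalent product states are then merged.
        a   b  
>  S0   S1  S0 
   S1   S1  S2 
   S2   S1  S3 
   S3   S4  S3 
   S4   S5  S6 
 * S5   S5  S6 
 * S6   S4  S3 
(> = start, * = accepting)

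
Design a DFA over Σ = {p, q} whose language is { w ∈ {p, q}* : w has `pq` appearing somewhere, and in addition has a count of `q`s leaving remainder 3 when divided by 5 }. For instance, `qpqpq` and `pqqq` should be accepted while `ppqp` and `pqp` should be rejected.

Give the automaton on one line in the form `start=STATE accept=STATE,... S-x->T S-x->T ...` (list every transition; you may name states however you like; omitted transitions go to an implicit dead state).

Build one automaton per condition and run them in lockstep. The first has 3 states tracking whether and how much of `pq` has been seen; the second has 5 states tracking the count of `q`s modulo 5. A product state is a pair (one from each), accepting exactly when both do. Minimizing collapses redundant product states.
An 11-state machine:
       p  q 
>  A   B  C 
   B   B  D 
   C   D  E 
   D   D  F 
   E   F  G 
   F   F  H 
   G   I  J 
 * H   H  K 
   I   I  K 
   J   K  A 
   K   K  B 
(> = start, * = accepting)

start=A accept=H A-p->B A-q->C B-p->B B-q->D C-p->D C-q->E D-p->D D-q->F E-p->F E-q->G F-p->F F-q->H G-p->I G-q->J H-p->H H-q->K I-p->I I-q->K J-p->K J-q->A K-p->K K-q->B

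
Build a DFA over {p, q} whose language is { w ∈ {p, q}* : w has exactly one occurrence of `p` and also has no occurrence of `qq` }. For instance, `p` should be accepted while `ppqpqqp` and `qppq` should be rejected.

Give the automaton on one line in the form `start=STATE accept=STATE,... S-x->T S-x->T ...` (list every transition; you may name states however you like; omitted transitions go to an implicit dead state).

start=s0 accept=s1,s4 s0-p->s1 s0-q->s2 s1-p->s3 s1-q->s4 s2-p->s1 s2-q->s3 s3-p->s3 s3-q->s3 s4-p->s3 s4-q->s3

Run two small machines in parallel and take their product. One (3 states) tracks the count of `p`s, saturating at 2; the other (3 states) tracks partial matches of the forbidden pattern `qq`. Each combined state is a pair, one component from each; accept when both components accept. Minimizing collapses redundant product states.
5 states suffice.
        p   q  
>  s0   s1  s2 
 * s1   s3  s4 
   s2   s1  s3 
   s3   s3  s3 
 * s4   s3  s3 
(> = start, * = accepting)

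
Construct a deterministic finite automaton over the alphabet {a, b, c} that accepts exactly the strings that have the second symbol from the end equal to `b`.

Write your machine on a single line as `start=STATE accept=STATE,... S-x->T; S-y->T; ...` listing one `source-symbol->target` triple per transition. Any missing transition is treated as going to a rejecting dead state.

A DFA must remember the last 2 symbols (since which symbol is second-to-last isn't known until the input ends). Use one state per possible window of the last ≤2 symbols; accept from those whose window starts with `b`.
13 states suffice.
          a    b    c  
>  q0     q1   q2   q3 
   q1     q4   q5   q6 
   q2     q7   q8   q9 
   q3    q10  q11  q12 
   q4     q4   q5   q6 
   q5     q7   q8   q9 
   q6    q10  q11  q12 
 * q7     q4   q5   q6 
 * q8     q7   q8   q9 
 * q9    q10  q11  q12 
   q10    q4   q5   q6 
   q11    q7   q8   q9 
   q12   q10  q11  q12 
(> = start, * = accepting)

start=q0; accept=q7,q8,q9; q0-a->q1; q0-b->q2; q0-c->q3; q1-a->q4; q1-b->q5; q1-c->q6; q2-a->q7; q2-b->q8; q2-c->q9; q3-a->q10; q3-b->q11; q3-c->q12; q4-a->q4; q4-b->q5; q4-c->q6; q5-a->q7; q5-b->q8; q5-c->q9; q6-a->q10; q6-b->q11; q6-c->q12; q7-a->q4; q7-b->q5; q7-c->q6; q8-a->q7; q8-b->q8; q8-c->q9; q9-a->q10; q9-b->q11; q9-c->q12; q10-a->q4; q10-b->q5; q10-c->q6; q11-a->q7; q11-b->q8; q11-c->q9; q12-a->q10; q12-b->q11; q12-c->q12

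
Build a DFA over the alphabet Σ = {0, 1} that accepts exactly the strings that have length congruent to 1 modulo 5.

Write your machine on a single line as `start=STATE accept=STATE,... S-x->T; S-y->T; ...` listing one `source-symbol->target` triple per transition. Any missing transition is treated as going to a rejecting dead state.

Count input length modulo 5: every symbol advances one step around the cycle s0 → s1 → s2 → s3 → s4 → s0. Accept at s1.
With 5 states:
        0   1  
>  s0   s1  s1 
 * s1   s2  s2 
   s2   s3  s3 
   s3   s4  s4 
   s4   s0  s0 
(> = start, * = accepting)

start=s0; accept=s1; s0-0->s1; s0-1->s1; s1-0->s2; s1-1->s2; s2-0->s3; s2-1->s3; s3-0->s4; s3-1->s4; s4-0->s0; s4-1->s0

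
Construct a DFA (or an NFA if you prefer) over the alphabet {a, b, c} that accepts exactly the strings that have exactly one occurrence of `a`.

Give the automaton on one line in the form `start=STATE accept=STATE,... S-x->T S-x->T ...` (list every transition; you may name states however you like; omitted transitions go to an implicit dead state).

start=S0 accept=S1 S0-a->S1 S0-b->S0 S0-c->S0 S1-a->S2 S1-b->S1 S1-c->S1 S2-a->S2 S2-b->S2 S2-c->S2

Count `a`s, saturating at 2: state S0 means no `a` yet, S1 means one `a` seen, S2 means more than one. Each `a` increments (capped at S2); other symbols loop. Accept from {S1}.
        a   b   c  
>  S0   S1  S0  S0 
 * S1   S2  S1  S1 
   S2   S2  S2  S2 
(> = start, * = accepting)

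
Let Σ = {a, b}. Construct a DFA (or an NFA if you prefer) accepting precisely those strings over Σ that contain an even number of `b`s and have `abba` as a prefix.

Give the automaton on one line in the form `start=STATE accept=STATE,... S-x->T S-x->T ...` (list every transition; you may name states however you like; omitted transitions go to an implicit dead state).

start=q0 accept=q5 q0-a->q1 q0-b->q2 q1-a->q2 q1-b->q3 q2-a->q2 q2-b->q2 q3-a->q2 q3-b->q4 q4-a->q5 q4-b->q2 q5-a->q5 q5-b->q6 q6-a->q6 q6-b->q5

Handle the two conditions separately and then intersect. One (2 states) tracks the count of `b`s modulo 2; the other (6 states) tracks whether the input so far still matches the prefix `abba`. Each combined state is a pair, one component from each; accept when both components accept. Equivalent product states are then merged.
A 7-state machine:
        a   b  
>  q0   q1  q2 
   q1   q2  q3 
   q2   q2  q2 
   q3   q2  q4 
   q4   q5  q2 
 * q5   q5  q6 
   q6   q6  q5 
(> = start, * = accepting)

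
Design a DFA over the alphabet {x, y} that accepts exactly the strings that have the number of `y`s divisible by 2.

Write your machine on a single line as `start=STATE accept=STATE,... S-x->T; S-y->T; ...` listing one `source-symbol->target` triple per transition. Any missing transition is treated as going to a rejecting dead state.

The only thing that matters is how many `y`s have appeared, reduced mod 2. Use one state per residue: S0 for 0, …, S1 for 1. Reading `y` moves to the next residue; anything else stays put. S0 is accepting.
With 2 states:
        x   y  
>* S0   S0  S1 
   S1   S1  S0 
(> = start, * = accepting)

start=S0; accept=S0; S0-x->S0; S0-y->S1; S1-x->S1; S1-y->S0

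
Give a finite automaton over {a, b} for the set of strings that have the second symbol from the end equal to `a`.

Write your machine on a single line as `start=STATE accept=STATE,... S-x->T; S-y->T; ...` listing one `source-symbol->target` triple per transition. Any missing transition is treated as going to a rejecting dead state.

start=q0; accept=q3,q4; q0-a->q1; q0-b->q2; q1-a->q3; q1-b->q4; q2-a->q5; q2-b->q6; q3-a->q3; q3-b->q4; q4-a->q5; q4-b->q6; q5-a->q3; q5-b->q4; q6-a->q5; q6-b->q6

Because acceptance depends on a position counted from the end, the machine has to buffer the most recent 2 symbols. Make each state the string of the last up-to-2 symbols read; on input `x` shift the window left and append `x`. Accept when the buffered window has length 2 and begins with `a`.
With 7 states:
        a   b  
>  q0   q1  q2 
   q1   q3  q4 
   q2   q5  q6 
 * q3   q3  q4 
 * q4   q5  q6 
   q5   q3  q4 
   q6   q5  q6 
(> = start, * = accepting)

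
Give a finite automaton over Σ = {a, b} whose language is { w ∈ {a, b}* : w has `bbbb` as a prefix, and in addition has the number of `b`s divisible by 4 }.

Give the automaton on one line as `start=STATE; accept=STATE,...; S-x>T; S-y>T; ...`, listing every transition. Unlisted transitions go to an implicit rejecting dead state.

Handle the two conditions separately and then intersect. The first has 6 states tracking whether the input so far still matches the prefix `bbbb`; the second has 4 states tracking the count of `b`s modulo 4. A product state is a pair (one from each), accepting exactly when both do. Equivalent product states are then merged.
9 states suffice.
        a   b  
>  q0   q1  q2 
   q1   q1  q1 
   q2   q1  q3 
   q3   q1  q4 
   q4   q1  q5 
 * q5   q5  q6 
   q6   q6  q7 
   q7   q7  q8 
   q8   q8  q5 
(> = start, * = accepting)

start=q0; accept=q5; q0-a>q1; q0-b>q2; q1-a>q1; q1-b>q1; q2-a>q1; q2-b>q3; q3-a>q1; q3-b>q4; q4-a>q1; q4-b>q5; q5-a>q5; q5-b>q6; q6-a>q6; q6-b>q7; q7-a>q7; q7-b>q8; q8-a>q8; q8-b>q5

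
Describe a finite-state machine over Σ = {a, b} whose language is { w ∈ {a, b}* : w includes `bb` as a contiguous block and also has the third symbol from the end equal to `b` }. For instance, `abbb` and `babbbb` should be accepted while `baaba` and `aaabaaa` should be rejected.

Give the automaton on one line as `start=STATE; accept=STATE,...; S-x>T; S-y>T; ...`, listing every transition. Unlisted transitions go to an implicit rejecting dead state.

start=S0; accept=S3,S4,S5,S6; S0-a>S0; S0-b>S1; S1-a>S0; S1-b>S2; S2-a>S3; S2-b>S4; S3-a>S5; S3-b>S6; S4-a>S3; S4-b>S4; S5-a>S7; S5-b>S8; S6-a>S9; S6-b>S2; S7-a>S7; S7-b>S8; S8-a>S9; S8-b>S2; S9-a>S5; S9-b>S6

Handle the two conditions separately and then intersect. One (3 states) tracks whether and how much of `bb` has been seen; the other (15 states) tracks the last 3 symbols read. Each combined state is a pair, one component from each; accept when both components accept. Minimizing collapses redundant product states.
A 10-state machine:
        a   b  
>  S0   S0  S1 
   S1   S0  S2 
   S2   S3  S4 
 * S3   S5  S6 
 * S4   S3  S4 
 * S5   S7  S8 
 * S6   S9  S2 
   S7   S7  S8 
   S8   S9  S2 
   S9   S5  S6 
(> = start, * = accepting)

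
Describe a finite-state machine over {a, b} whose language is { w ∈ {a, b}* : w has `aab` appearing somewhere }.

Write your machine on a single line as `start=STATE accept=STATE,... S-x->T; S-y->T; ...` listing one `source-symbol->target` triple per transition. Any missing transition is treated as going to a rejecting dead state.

start=s0; accept=s3; s0-a->s1; s0-b->s0; s1-a->s2; s1-b->s0; s2-a->s2; s2-b->s3; s3-a->s3; s3-b->s3

Track how much of `aab` has been matched so far: state s0 is no progress, s3 is the absorbing accept state reached once `aab` has occurred. Intermediate states record partial matches; on a mismatch, fall back to the longest reusable overlap.
A 4-state machine:
        a   b  
>  s0   s1  s0 
   s1   s2  s0 
   s2   s2  s3 
 * s3   s3  s3 
(> = start, * = accepting)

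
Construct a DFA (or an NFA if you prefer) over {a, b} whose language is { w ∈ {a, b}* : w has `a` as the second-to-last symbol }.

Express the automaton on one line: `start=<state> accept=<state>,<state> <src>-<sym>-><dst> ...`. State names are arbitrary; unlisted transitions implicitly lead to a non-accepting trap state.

start=s0 accept=s3,s4 s0-a->s1 s0-b->s2 s1-a->s3 s1-b->s4 s2-a->s5 s2-b->s6 s3-a->s3 s3-b->s4 s4-a->s5 s4-b->s6 s5-a->s3 s5-b->s4 s6-a->s5 s6-b->s6

Because acceptance depends on a position counted from the end, the machine has to buffer the most recent 2 symbols. Make each state the string of the last up-to-2 symbols read; on input `x` shift the window left and append `x`. Accept when the buffered window has length 2 and begins with `a`.
A 7-state machine:
        a   b  
>  s0   s1  s2 
   s1   s3  s4 
   s2   s5  s6 
 * s3   s3  s4 
 * s4   s5  s6 
   s5   s3  s4 
   s6   s5  s6 
(> = start, * = accepting)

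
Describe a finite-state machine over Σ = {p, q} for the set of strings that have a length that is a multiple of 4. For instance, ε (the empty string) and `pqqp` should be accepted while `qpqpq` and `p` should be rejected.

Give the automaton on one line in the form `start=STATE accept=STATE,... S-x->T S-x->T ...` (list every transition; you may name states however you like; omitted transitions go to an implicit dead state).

Count input length modulo 4: every symbol advances one step around the cycle S0 → S1 → S2 → S3 → S0. Accept at S0.
A 4-state machine:
        p   q  
>* S0   S1  S1 
   S1   S2  S2 
   S2   S3  S3 
   S3   S0  S0 
(> = start, * = accepting)

start=S0 accept=S0 S0-p->S1 S0-q->S1 S1-p->S2 S1-q->S2 S2-p->S3 S2-q->S3 S3-p->S0 S3-q->S0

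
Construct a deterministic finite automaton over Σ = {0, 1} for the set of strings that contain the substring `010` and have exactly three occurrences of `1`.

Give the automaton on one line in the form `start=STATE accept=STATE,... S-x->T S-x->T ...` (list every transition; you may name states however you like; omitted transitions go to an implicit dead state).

Build one automaton per condition and run them in lockstep. The first has 4 states tracking whether and how much of `010` has been seen; the second has 5 states tracking the count of `1`s, saturating at 4. A product state is a pair (one from each), accepting exactly when both do. Equivalent product states are then merged.
          0    1  
>  q0     q1   q2 
   q1     q1   q3 
   q2     q4   q5 
   q3     q6   q5 
   q4     q4   q7 
   q5     q8   q9 
   q6     q6  q10 
   q7    q10   q9 
   q8     q8  q11 
   q9     q9   q9 
   q10   q10  q12 
   q11   q12   q9 
 * q12   q12   q9 
(> = start, * = accepting)

start=q0 accept=q12 q0-0->q1 q0-1->q2 q1-0->q1 q1-1->q3 q2-0->q4 q2-1->q5 q3-0->q6 q3-1->q5 q4-0->q4 q4-1->q7 q5-0->q8 q5-1->q9 q6-0->q6 q6-1->q10 q7-0->q10 q7-1->q9 q8-0->q8 q8-1->q11 q9-0->q9 q9-1->q9 q10-0->q10 q10-1->q12 q11-0->q12 q11-1->q9 q12-0->q12 q12-1->q9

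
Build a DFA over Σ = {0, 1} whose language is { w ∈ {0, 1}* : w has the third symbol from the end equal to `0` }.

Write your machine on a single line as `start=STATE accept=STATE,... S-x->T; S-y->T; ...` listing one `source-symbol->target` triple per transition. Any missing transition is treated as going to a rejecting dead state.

start=q0; accept=q7,q8,q9,q10; q0-0->q1; q0-1->q2; q1-0->q3; q1-1->q4; q2-0->q5; q2-1->q6; q3-0->q7; q3-1->q8; q4-0->q9; q4-1->q10; q5-0->q11; q5-1->q12; q6-0->q13; q6-1->q14; q7-0->q7; q7-1->q8; q8-0->q9; q8-1->q10; q9-0->q11; q9-1->q12; q10-0->q13; q10-1->q14; q11-0->q7; q11-1->q8; q12-0->q9; q12-1->q10; q13-0->q11; q13-1->q12; q14-0->q13; q14-1->q14

A DFA must remember the last 3 symbols (since which symbol is third-to-last isn't known until the input ends). Use one state per possible window of the last ≤3 symbols; accept from those whose window starts with `0`.
          0    1  
>  q0     q1   q2 
   q1     q3   q4 
   q2     q5   q6 
   q3     q7   q8 
   q4     q9  q10 
   q5    q11  q12 
   q6    q13  q14 
 * q7     q7   q8 
 * q8     q9  q10 
 * q9    q11  q12 
 * q10   q13  q14 
   q11    q7   q8 
   q12    q9  q10 
   q13   q11  q12 
   q14   q13  q14 
(> = start, * = accepting)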